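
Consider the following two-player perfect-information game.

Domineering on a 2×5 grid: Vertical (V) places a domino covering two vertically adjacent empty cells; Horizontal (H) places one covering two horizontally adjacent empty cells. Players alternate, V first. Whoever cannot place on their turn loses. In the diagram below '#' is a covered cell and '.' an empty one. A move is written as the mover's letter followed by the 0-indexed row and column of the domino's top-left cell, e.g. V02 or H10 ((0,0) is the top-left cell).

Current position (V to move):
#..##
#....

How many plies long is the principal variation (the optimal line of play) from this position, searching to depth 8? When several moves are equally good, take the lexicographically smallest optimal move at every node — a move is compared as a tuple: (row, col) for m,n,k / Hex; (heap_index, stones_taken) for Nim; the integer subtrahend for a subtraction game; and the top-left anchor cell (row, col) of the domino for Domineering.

p1 V@[#..##/#....]: V01[##.##/##...]-1 V02[#.###/#.#..]+1*
p2 H@[#.###/#.#..]: H13[#.###/#.###]-1*
p3 V@[#.###/#.###]: V01[#####/#####]+1*
p4 H@[#####/#####] terminal -1; root [#..##/#....] d8

PV length from [#..##/#....]: 3 plies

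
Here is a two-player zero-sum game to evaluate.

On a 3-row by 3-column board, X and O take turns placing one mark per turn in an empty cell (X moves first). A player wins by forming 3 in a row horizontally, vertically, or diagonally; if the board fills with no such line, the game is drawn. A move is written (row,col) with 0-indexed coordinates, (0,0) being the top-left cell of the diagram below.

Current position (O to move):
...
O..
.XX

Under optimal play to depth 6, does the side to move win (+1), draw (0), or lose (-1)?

ply 1, O at .../O../.XX | (0,0)=-1→O../O../.XX; (0,1)=-1→.O./O../.XX; (0,2)=-1→..O/O../.XX; (1,1)=-1→.../OO./.XX; (1,2)=-1→.../O.O/.XX; (2,0)=+1→.../O../OXX*
ply 2, X at .../O../OXX | (0,0)=-1→X../O../OXX*; (0,1)=-1→.X./O../OXX; (0,2)=-1→..X/O../OXX; (1,1)=-1→.../OX./OXX; (1,2)=-1→.../O.X/OXX
ply 3, O at X../O../OXX | (0,1)=-1→XO./O../OXX; (0,2)=-1→X.O/O../OXX; (1,1)=+1→X../OO./OXX*; (1,2)=-1→X../O.O/OXX
ply 4, X at X../OO./OXX | (0,1)=-1→XX./OO./OXX*; (0,2)=-1→X.X/OO./OXX; (1,2)=-1→X../OOX/OXX
ply 5, O at XX./OO./OXX | (0,2)=+1→XXO/OO./OXX*; (1,2)=+1→XX./OOO/OXX
ply 6: XXO/OO./OXX is terminal -1 (X); from .../O../.XX depth 6

value(.../O../.XX, O) = +1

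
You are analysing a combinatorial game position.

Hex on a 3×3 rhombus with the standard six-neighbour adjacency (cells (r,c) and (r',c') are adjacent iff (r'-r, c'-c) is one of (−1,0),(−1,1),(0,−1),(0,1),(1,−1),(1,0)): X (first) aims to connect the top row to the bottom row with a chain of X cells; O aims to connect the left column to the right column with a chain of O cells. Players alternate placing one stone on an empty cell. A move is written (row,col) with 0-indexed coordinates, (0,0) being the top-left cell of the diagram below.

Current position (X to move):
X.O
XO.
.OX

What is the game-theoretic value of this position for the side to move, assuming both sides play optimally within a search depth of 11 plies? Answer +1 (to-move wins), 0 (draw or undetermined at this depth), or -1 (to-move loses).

p1 X@[X.O/XO./.OX]: (0,1)[XXO/XO./.OX]-1 (1,2)[X.O/XOX/.OX]-1 (2,0)[X.O/XO./XOX]+1*
p2 O@[X.O/XO./XOX] terminal -1; root [X.O/XO./.OX] d11

value(X.O/XO./.OX, X) = +1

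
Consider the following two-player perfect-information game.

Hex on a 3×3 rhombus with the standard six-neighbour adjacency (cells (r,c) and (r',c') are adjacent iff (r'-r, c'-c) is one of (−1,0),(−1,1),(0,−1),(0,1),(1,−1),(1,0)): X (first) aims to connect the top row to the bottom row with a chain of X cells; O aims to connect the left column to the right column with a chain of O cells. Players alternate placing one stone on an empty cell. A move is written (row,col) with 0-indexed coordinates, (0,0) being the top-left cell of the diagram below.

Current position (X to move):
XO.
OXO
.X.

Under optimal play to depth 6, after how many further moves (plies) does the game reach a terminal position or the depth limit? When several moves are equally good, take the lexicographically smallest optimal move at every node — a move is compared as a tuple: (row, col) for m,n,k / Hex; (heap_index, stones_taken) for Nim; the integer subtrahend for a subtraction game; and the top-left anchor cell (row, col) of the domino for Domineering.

PV length from [XO./OXO/.X.]: 1 ply

p1 X@[XO./OXO/.X.]: (0,2)[XOX/OXO/.X.]+1* (2,0)[XO./OXO/XX.]-1 (2,2)[XO./OXO/.XX]-1
p2 O@[XOX/OXO/.X.] terminal -1; root [XO./OXO/.X.] d6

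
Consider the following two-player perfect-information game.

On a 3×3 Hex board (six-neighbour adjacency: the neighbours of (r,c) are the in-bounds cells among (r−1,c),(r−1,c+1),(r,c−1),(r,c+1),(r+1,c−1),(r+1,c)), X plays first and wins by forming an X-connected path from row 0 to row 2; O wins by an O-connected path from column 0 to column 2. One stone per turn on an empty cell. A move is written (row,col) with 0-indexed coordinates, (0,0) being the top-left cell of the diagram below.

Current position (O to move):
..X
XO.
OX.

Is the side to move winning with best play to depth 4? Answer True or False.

O winning at [..X/XO./OX.]: True

[..X/XO./OX.] O move#1: (0,0):-1/O.X/XO./OX., (0,1):-1/.OX/XO./OX., (1,2):+1/..X/XOO/OX.*, (2,2):-1/..X/XO./OXO
[..X/XOO/OX.] end (terminal -1, X#2); searched ..X/XO./OX. to 4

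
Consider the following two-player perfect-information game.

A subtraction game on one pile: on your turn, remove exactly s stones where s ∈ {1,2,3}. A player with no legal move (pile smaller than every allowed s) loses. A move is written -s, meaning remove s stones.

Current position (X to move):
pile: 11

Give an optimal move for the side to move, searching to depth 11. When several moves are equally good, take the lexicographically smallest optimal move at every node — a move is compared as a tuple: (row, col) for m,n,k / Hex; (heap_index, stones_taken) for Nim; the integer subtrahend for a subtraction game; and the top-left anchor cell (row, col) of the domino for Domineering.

p1 X@[11]: -1[10]-1 -2[9]-1 -3[8]+1*
p2 O@[8]: -1[7]-1* -2[6]-1 -3[5]-1
p3 X@[7]: -1[6]-1 -2[5]-1 -3[4]+1*
p4 O@[4]: -1[3]-1* -2[2]-1 -3[1]-1
p5 X@[3]: -1[2]-1 -2[1]-1 -3[0]+1*
p6 O@[0] terminal -1; root [11] d11

X's best at [11]: -3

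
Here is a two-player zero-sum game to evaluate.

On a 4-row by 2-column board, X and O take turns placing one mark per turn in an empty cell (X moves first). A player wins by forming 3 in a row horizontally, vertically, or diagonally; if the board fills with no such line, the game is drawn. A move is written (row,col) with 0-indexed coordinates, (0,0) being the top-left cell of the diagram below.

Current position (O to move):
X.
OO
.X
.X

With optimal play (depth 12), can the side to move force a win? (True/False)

[X./OO/.X/.X] O move#1: (0,1):+0/XO/OO/.X/.X*, (2,0):+0/X./OO/OX/.X, (3,0):+0/X./OO/.X/OX
[XO/OO/.X/.X] X move#2: (2,0):+0/XO/OO/XX/.X*, (3,0):+0/XO/OO/.X/XX
[XO/OO/XX/.X] O move#3: (3,0):+0/XO/OO/XX/OX*
[XO/OO/XX/OX] end (terminal +0, X#4); searched X./OO/.X/.X to 12

O winning at [X./OO/.X/.X]: False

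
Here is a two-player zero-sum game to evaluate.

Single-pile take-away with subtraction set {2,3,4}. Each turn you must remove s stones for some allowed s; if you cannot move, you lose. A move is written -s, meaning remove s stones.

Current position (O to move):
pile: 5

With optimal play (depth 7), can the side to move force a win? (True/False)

p1 O@[5]: -2[3]-1 -3[2]-1 -4[1]+1*
p2 X@[1] terminal -1; root [5] d7

O winning at [5]: True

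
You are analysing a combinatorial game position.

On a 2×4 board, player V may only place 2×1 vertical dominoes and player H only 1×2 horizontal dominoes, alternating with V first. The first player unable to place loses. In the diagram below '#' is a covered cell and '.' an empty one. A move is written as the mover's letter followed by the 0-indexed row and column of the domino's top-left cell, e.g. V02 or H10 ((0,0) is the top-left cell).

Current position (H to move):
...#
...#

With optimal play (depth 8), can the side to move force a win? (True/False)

[...#/...#] H move#1: H00:+1/##.#/...#*, H01:+1/.###/...#, H10:+1/...#/##.#, H11:+1/...#/.###
[##.#/...#] V move#2: V02:-1/####/..##*
[####/..##] H move#3: H10:+1/####/####*
[####/####] end (terminal -1, V#4); searched ...#/...# to 8

H winning at [...#/...#]: True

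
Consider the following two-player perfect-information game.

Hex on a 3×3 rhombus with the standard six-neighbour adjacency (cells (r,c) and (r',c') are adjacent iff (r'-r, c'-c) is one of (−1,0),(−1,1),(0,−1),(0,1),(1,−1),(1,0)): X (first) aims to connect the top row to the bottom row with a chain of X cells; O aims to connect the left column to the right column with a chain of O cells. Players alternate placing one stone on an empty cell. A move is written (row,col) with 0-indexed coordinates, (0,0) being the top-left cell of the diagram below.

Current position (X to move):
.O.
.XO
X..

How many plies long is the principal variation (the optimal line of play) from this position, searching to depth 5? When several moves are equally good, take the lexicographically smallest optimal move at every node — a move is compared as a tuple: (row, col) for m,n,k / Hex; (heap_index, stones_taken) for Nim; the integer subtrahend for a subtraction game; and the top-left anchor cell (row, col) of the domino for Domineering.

PV length from [.O./.XO/X..]: 3 plies

[.O./.XO/X..] X move#1: (0,0):+1/XO./.XO/X..*, (0,2):+1/.OX/.XO/X.., (1,0):+1/.O./XXO/X.., (2,1):-1/.O./.XO/XX., (2,2):-1/.O./.XO/X.X
[XO./.XO/X..] O move#2: (0,2):-1/XOO/.XO/X..*, (1,0):-1/XO./OXO/X.., (2,1):-1/XO./.XO/XO., (2,2):-1/XO./.XO/X.O
[XOO/.XO/X..] X move#3: (1,0):+1/XOO/XXO/X..*, (2,1):-1/XOO/.XO/XX., (2,2):-1/XOO/.XO/X.X
[XOO/XXO/X..] end (terminal -1, O#4); searched .O./.XO/X.. to 5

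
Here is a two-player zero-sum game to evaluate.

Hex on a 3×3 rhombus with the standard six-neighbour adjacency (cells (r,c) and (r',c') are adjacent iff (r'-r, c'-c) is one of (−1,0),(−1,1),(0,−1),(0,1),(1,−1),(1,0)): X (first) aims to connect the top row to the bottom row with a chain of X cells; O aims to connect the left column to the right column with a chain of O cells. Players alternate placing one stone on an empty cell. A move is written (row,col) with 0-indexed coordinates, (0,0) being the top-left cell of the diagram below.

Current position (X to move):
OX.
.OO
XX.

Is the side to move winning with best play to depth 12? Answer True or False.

[OX./.OO/XX.] X move#1: (0,2):-1/OXX/.OO/XX., (1,0):+1/OX./XOO/XX.*, (2,2):-1/OX./.OO/XXX
[OX./XOO/XX.] end (terminal -1, O#2); searched OX./.OO/XX. to 12

X winning at [OX./.OO/XX.]: True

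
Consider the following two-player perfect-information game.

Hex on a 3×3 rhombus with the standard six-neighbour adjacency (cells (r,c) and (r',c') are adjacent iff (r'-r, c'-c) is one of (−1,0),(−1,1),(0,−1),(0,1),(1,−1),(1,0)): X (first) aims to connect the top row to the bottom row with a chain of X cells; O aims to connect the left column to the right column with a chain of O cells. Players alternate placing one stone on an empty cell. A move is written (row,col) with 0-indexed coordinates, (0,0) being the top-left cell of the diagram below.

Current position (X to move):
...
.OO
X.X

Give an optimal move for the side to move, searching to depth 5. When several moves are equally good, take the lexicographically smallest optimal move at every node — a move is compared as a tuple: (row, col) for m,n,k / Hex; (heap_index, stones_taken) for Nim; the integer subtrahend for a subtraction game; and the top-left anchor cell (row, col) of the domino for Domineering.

[.../.OO/X.X] X move#1: (0,0):-1/X../.OO/X.X, (0,1):-1/.X./.OO/X.X, (0,2):-1/..X/.OO/X.X, (1,0):+1/.../XOO/X.X*, (2,1):-1/.../.OO/XXX
[.../XOO/X.X] O move#2: (0,0):-1/O../XOO/X.X*, (0,1):-1/.O./XOO/X.X, (0,2):-1/..O/XOO/X.X, (2,1):-1/.../XOO/XOX
[O../XOO/X.X] X move#3: (0,1):+1/OX./XOO/X.X*, (0,2):-1/O.X/XOO/X.X, (2,1):-1/O../XOO/XXX
[OX./XOO/X.X] end (terminal -1, O#4); searched .../.OO/X.X to 5

X's best at [.../.OO/X.X]: (1,0)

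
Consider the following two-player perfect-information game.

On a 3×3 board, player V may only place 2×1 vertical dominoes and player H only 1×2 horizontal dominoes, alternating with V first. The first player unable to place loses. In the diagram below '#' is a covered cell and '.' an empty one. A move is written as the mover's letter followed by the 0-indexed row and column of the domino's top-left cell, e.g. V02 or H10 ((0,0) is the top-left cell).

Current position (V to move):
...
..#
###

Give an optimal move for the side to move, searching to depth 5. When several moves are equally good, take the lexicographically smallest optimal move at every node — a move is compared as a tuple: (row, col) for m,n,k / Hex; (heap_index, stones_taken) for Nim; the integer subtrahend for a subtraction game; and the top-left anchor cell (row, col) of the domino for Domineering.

p1 V@[.../..#/###]: V00[#../#.#/###]-1 V01[.#./.##/###]+1*
p2 H@[.#./.##/###] terminal -1; root [.../..#/###] d5

V's best at [.../..#/###]: V01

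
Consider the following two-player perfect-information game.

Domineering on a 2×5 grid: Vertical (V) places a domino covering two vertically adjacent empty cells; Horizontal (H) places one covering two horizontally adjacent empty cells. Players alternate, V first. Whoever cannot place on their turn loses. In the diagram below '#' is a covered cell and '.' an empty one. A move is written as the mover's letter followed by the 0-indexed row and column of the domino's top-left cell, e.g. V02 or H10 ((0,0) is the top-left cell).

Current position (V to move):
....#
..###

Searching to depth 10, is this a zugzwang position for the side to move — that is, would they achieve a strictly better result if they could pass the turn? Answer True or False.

zugzwang(....#/..###, V) = False

ply 1, V at ....#/..### | V00=-1→#...#/#.###; V01=+1→.#..#/.####*
ply 2, H at .#..#/.#### | H02=-1→.####/.####*
ply 3, V at .####/.#### | V00=+1→#####/#####*
ply 4: #####/##### is terminal -1 (H); from ....#/..### depth 10
pass branch (H moves first from the same position):
  | ply 1, H at ....#/..### | H00=+1→##..#/..###*; H01=-1→.##.#/..###; H02=-1→..###/..###; H10=+1→....#/#####
  | ply 2: ##..#/..### is terminal -1 (V); from ....#/..### depth 10
V moving scores +1; V passing scores -1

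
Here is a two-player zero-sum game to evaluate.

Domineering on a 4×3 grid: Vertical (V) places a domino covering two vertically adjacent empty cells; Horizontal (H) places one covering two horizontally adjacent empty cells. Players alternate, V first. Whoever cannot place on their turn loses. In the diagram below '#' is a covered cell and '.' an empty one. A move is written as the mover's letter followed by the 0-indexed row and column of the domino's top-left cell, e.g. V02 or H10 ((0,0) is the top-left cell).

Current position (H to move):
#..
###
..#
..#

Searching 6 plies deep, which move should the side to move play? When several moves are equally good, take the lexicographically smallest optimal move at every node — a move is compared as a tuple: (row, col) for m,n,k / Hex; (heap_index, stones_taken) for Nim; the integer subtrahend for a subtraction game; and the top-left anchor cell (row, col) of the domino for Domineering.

H's best at [#../###/..#/..#]: H20

p1 H@[#../###/..#/..#]: H01[###/###/..#/..#]-1 H20[#../###/###/..#]+1* H30[#../###/..#/###]+1
p2 V@[#../###/###/..#] terminal -1; root [#../###/..#/..#] d6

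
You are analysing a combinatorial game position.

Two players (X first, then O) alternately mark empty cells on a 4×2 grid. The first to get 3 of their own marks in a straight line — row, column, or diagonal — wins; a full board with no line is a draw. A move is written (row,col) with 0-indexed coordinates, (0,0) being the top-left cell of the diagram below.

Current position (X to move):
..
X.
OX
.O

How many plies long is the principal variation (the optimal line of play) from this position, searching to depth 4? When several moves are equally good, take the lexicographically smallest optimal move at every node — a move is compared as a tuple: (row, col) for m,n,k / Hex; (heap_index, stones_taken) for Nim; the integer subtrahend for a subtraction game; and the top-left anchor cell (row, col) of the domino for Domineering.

p1 X@[../X./OX/.O]: (0,0)[X./X./OX/.O]+0* (0,1)[.X/X./OX/.O]+0 (1,1)[../XX/OX/.O]+0 (3,0)[../X./OX/XO]+0
p2 O@[X./X./OX/.O]: (0,1)[XO/X./OX/.O]+0* (1,1)[X./XO/OX/.O]+0 (3,0)[X./X./OX/OO]+0
p3 X@[XO/X./OX/.O]: (1,1)[XO/XX/OX/.O]+0* (3,0)[XO/X./OX/XO]+0
p4 O@[XO/XX/OX/.O]: (3,0)[XO/XX/OX/OO]+0*
p5 X@[XO/XX/OX/OO] terminal +0; root [../X./OX/.O] d4

PV length from [../X./OX/.O]: 4 plies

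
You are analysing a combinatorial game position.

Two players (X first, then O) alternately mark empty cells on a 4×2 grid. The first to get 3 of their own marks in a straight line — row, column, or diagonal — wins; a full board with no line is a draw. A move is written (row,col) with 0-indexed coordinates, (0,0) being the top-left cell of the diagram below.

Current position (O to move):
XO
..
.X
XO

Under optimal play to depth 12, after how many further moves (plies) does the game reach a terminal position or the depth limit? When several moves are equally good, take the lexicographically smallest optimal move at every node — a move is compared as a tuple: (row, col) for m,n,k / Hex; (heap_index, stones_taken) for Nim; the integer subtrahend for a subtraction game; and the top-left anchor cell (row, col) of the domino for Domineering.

ply 1, O at XO/../.X/XO | (1,0)=+0→XO/O./.X/XO*; (1,1)=+0→XO/.O/.X/XO; (2,0)=+0→XO/../OX/XO
ply 2, X at XO/O./.X/XO | (1,1)=+0→XO/OX/.X/XO*; (2,0)=+0→XO/O./XX/XO
ply 3, O at XO/OX/.X/XO | (2,0)=+0→XO/OX/OX/XO*
ply 4: XO/OX/OX/XO is terminal +0 (X); from XO/../.X/XO depth 12

PV length from [XO/../.X/XO]: 3 plies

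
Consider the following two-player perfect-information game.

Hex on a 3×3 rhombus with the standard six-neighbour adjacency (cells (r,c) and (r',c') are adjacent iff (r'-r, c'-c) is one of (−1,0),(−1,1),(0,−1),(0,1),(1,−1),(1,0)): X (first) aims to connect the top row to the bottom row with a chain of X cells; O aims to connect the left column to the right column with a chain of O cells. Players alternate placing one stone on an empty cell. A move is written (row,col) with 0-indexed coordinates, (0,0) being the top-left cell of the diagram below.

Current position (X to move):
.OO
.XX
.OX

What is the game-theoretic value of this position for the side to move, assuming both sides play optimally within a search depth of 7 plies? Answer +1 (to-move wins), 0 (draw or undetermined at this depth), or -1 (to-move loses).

value(.OO/.XX/.OX, X) = -1

p1 X@[.OO/.XX/.OX]: (0,0)[XOO/.XX/.OX]-1* (1,0)[.OO/XXX/.OX]-1 (2,0)[.OO/.XX/XOX]-1
p2 O@[XOO/.XX/.OX]: (1,0)[XOO/OXX/.OX]+1* (2,0)[XOO/.XX/OOX]-1
p3 X@[XOO/OXX/.OX] terminal -1; root [.OO/.XX/.OX] d7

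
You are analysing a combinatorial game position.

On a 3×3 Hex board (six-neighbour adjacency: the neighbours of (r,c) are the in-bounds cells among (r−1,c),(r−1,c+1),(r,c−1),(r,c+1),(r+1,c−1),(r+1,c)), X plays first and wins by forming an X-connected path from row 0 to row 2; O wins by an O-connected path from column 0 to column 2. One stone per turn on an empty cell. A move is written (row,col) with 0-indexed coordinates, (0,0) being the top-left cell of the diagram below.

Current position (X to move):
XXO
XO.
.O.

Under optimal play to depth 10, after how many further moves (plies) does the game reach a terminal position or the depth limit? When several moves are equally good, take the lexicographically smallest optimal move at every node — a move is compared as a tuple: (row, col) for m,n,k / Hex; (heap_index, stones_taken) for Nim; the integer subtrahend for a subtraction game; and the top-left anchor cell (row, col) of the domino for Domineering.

PV length from [XXO/XO./.O.]: 1 ply

[XXO/XO./.O.] X move#1: (1,2):-1/XXO/XOX/.O., (2,0):+1/XXO/XO./XO.*, (2,2):-1/XXO/XO./.OX
[XXO/XO./XO.] end (terminal -1, O#2); searched XXO/XO./.O. to 10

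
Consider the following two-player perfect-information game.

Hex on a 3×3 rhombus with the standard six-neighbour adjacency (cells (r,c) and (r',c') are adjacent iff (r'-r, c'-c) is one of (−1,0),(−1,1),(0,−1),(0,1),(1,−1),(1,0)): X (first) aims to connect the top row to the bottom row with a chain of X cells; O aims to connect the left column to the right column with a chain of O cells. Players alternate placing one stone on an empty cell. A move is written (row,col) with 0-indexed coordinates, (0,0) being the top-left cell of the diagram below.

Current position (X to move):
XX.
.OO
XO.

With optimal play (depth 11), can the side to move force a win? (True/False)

X winning at [XX./.OO/XO.]: True

p1 X@[XX./.OO/XO.]: (0,2)[XXX/.OO/XO.]-1 (1,0)[XX./XOO/XO.]+1* (2,2)[XX./.OO/XOX]-1
p2 O@[XX./XOO/XO.] terminal -1; root [XX./.OO/XO.] d11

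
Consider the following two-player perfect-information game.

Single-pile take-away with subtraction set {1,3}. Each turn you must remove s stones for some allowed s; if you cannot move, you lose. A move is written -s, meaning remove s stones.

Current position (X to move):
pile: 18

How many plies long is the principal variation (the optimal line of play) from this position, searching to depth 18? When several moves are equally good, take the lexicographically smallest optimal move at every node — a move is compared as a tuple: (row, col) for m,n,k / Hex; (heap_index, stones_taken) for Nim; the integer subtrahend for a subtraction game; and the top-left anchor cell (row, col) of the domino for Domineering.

[18] X move#1: -1:-1/17*, -3:-1/15
[17] O move#2: -1:+1/16*, -3:+1/14
[16] X move#3: -1:-1/15*, -3:-1/13
[15] O move#4: -1:+1/14*, -3:+1/12
[14] X move#5: -1:-1/13*, -3:-1/11
[13] O move#6: -1:+1/12*, -3:+1/10
[12] X move#7: -1:-1/11*, -3:-1/9
[11] O move#8: -1:+1/10*, -3:+1/8
[10] X move#9: -1:-1/9*, -3:-1/7
[9] O move#10: -1:+1/8*, -3:+1/6
[8] X move#11: -1:-1/7*, -3:-1/5
[7] O move#12: -1:+1/6*, -3:+1/4
[6] X move#13: -1:-1/5*, -3:-1/3
[5] O move#14: -1:+1/4*, -3:+1/2
[4] X move#15: -1:-1/3*, -3:-1/1
[3] O move#16: -1:+1/2*, -3:+1/0
[2] X move#17: -1:-1/1*
[1] O move#18: -1:+1/0*
[0] end (terminal -1, X#19); searched 18 to 18

PV length from [18]: 18 plies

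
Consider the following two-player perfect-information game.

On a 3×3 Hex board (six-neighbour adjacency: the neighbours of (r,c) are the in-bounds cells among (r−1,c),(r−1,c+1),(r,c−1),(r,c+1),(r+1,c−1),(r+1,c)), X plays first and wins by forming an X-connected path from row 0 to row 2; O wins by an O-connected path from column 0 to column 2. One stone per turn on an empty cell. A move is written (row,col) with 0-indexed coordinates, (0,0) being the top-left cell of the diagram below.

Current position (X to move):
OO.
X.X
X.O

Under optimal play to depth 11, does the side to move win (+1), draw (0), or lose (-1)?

p1 X@[OO./X.X/X.O]: (0,2)[OOX/X.X/X.O]+1* (1,1)[OO./XXX/X.O]-1 (2,1)[OO./X.X/XXO]-1
p2 O@[OOX/X.X/X.O]: (1,1)[OOX/XOX/X.O]-1* (2,1)[OOX/X.X/XOO]-1
p3 X@[OOX/XOX/X.O]: (2,1)[OOX/XOX/XXO]+1*
p4 O@[OOX/XOX/XXO] terminal -1; root [OO./X.X/X.O] d11

value(OO./X.X/X.O, X) = +1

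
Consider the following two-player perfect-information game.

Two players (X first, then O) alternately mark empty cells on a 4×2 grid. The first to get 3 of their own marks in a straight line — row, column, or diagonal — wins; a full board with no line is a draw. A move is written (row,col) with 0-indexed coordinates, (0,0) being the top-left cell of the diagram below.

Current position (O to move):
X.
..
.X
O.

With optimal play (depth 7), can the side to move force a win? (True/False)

O winning at [X./../.X/O.]: False

[X./../.X/O.] O move#1: (0,1):+0/XO/../.X/O.*, (1,0):+0/X./O./.X/O., (1,1):+0/X./.O/.X/O., (2,0):+0/X./../OX/O., (3,1):+0/X./../.X/OO
[XO/../.X/O.] X move#2: (1,0):+0/XO/X./.X/O.*, (1,1):+0/XO/.X/.X/O., (2,0):+0/XO/../XX/O., (3,1):+0/XO/../.X/OX
[XO/X./.X/O.] O move#3: (1,1):-1/XO/XO/.X/O., (2,0):+0/XO/X./OX/O.*, (3,1):-1/XO/X./.X/OO
[XO/X./OX/O.] X move#4: (1,1):+0/XO/XX/OX/O.*, (3,1):+0/XO/X./OX/OX
[XO/XX/OX/O.] O move#5: (3,1):+0/XO/XX/OX/OO*
[XO/XX/OX/OO] end (terminal +0, X#6); searched X./../.X/O. to 7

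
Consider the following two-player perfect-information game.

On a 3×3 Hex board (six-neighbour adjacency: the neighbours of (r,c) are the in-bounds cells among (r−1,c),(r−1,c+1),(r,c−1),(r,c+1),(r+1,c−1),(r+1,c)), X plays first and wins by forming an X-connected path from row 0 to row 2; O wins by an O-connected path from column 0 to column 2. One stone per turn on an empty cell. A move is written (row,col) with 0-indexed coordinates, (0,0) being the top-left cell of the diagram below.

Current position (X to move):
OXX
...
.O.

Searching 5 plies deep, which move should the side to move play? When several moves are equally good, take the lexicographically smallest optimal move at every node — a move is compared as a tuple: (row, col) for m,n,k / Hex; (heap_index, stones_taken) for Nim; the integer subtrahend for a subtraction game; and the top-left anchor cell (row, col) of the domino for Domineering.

X's best at [OXX/.../.O.]: (1,2)

[OXX/.../.O.] X move#1: (1,0):-1/OXX/X../.O., (1,1):-1/OXX/.X./.O., (1,2):+1/OXX/..X/.O.*, (2,0):+1/OXX/.../XO., (2,2):+1/OXX/.../.OX
[OXX/..X/.O.] O move#2: (1,0):-1/OXX/O.X/.O.*, (1,1):-1/OXX/.OX/.O., (2,0):-1/OXX/..X/OO., (2,2):-1/OXX/..X/.OO
[OXX/O.X/.O.] X move#3: (1,1):+1/OXX/OXX/.O.*, (2,0):+1/OXX/O.X/XO., (2,2):+1/OXX/O.X/.OX
[OXX/OXX/.O.] O move#4: (2,0):-1/OXX/OXX/OO.*, (2,2):-1/OXX/OXX/.OO
[OXX/OXX/OO.] X move#5: (2,2):+1/OXX/OXX/OOX*
[OXX/OXX/OOX] end (terminal -1, O#6); searched OXX/.../.O. to 5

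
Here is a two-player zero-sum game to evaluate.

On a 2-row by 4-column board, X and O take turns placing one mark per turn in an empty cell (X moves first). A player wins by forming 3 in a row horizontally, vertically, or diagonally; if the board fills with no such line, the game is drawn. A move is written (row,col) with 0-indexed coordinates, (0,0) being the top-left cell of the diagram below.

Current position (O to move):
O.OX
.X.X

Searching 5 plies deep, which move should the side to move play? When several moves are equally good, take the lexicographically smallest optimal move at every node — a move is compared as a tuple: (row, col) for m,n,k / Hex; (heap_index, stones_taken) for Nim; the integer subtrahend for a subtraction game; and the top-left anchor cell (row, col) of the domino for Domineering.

O's best at [O.OX/.X.X]: (0,1)

ply 1, O at O.OX/.X.X | (0,1)=+1→OOOX/.X.X*; (1,0)=-1→O.OX/OX.X; (1,2)=+0→O.OX/.XOX
ply 2: OOOX/.X.X is terminal -1 (X); from O.OX/.X.X depth 5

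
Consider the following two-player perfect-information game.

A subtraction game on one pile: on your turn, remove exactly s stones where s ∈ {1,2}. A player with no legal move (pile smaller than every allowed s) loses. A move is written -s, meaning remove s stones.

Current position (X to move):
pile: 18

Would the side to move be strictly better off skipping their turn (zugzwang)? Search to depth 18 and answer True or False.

ply 1, X at 18 | -1=-1→17*; -2=-1→16
ply 2, O at 17 | -1=-1→16; -2=+1→15*
ply 3, X at 15 | -1=-1→14*; -2=-1→13
ply 4, O at 14 | -1=-1→13; -2=+1→12*
ply 5, X at 12 | -1=-1→11*; -2=-1→10
ply 6, O at 11 | -1=-1→10; -2=+1→9*
ply 7, X at 9 | -1=-1→8*; -2=-1→7
ply 8, O at 8 | -1=-1→7; -2=+1→6*
ply 9, X at 6 | -1=-1→5*; -2=-1→4
ply 10, O at 5 | -1=-1→4; -2=+1→3*
ply 11, X at 3 | -1=-1→2*; -2=-1→1
ply 12, O at 2 | -1=-1→1; -2=+1→0*
ply 13: 0 is terminal -1 (X); from 18 depth 18
suppose X passes — search the same position with O to move:
pass> ply 1, O at 18 | -1=-1→17*; -2=-1→16
pass> ply 2, X at 17 | -1=-1→16; -2=+1→15*
pass> ply 3, O at 15 | -1=-1→14*; -2=-1→13
pass> ply 4, X at 14 | -1=-1→13; -2=+1→12*
pass> ply 5, O at 12 | -1=-1→11*; -2=-1→10
pass> ply 6, X at 11 | -1=-1→10; -2=+1→9*
pass> ply 7, O at 9 | -1=-1→8*; -2=-1→7
pass> ply 8, X at 8 | -1=-1→7; -2=+1→6*
pass> ply 9, O at 6 | -1=-1→5*; -2=-1→4
pass> ply 10, X at 5 | -1=-1→4; -2=+1→3*
pass> ply 11, O at 3 | -1=-1→2*; -2=-1→1
pass> ply 12, X at 2 | -1=-1→1; -2=+1→0*
pass> ply 13: 0 is terminal -1 (O); from 18 depth 18
for X: play -1, pass +1

zugzwang(18, X) = True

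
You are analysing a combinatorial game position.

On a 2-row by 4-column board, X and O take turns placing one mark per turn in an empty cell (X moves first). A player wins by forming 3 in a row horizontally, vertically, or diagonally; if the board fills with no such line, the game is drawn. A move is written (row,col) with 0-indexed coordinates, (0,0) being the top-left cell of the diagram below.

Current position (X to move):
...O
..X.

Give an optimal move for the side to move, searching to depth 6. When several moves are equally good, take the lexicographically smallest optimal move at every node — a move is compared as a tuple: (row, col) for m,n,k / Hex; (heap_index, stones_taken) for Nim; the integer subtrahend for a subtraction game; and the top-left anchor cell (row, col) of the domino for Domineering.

X's best at [...O/..X.]: (1,1)

ply 1, X at ...O/..X. | (0,0)=+0→X..O/..X.; (0,1)=+0→.X.O/..X.; (0,2)=+0→..XO/..X.; (1,0)=+0→...O/X.X.; (1,1)=+1→...O/.XX.*; (1,3)=+0→...O/..XX
ply 2, O at ...O/.XX. | (0,0)=-1→O..O/.XX.*; (0,1)=-1→.O.O/.XX.; (0,2)=-1→..OO/.XX.; (1,0)=-1→...O/OXX.; (1,3)=-1→...O/.XXO
ply 3, X at O..O/.XX. | (0,1)=+1→OX.O/.XX.*; (0,2)=+1→O.XO/.XX.; (1,0)=+1→O..O/XXX.; (1,3)=+1→O..O/.XXX
ply 4, O at OX.O/.XX. | (0,2)=-1→OXOO/.XX.*; (1,0)=-1→OX.O/OXX.; (1,3)=-1→OX.O/.XXO
ply 5, X at OXOO/.XX. | (1,0)=+1→OXOO/XXX.*; (1,3)=+1→OXOO/.XXX
ply 6: OXOO/XXX. is terminal -1 (O); from ...O/..X. depth 6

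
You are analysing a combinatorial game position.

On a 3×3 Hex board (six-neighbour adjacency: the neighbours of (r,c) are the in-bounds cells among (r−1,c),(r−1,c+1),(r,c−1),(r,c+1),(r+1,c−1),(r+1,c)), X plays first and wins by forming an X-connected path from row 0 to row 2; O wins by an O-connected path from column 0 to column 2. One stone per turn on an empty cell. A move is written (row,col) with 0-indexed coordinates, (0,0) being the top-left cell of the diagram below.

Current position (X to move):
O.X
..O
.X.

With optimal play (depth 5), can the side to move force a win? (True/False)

X winning at [O.X/..O/.X.]: True

[O.X/..O/.X.] X move#1: (0,1):-1/OXX/..O/.X., (1,0):-1/O.X/X.O/.X., (1,1):+1/O.X/.XO/.X.*, (2,0):-1/O.X/..O/XX., (2,2):-1/O.X/..O/.XX
[O.X/.XO/.X.] end (terminal -1, O#2); searched O.X/..O/.X. to 5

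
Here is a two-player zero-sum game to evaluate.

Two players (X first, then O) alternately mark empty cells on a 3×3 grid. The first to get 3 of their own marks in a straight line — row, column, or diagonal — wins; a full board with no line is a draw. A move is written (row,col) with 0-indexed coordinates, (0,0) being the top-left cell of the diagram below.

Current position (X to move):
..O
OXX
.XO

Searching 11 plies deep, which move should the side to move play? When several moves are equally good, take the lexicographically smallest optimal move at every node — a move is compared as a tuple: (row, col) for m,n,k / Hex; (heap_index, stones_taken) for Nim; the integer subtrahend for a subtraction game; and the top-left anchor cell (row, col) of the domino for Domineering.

X's best at [..O/OXX/.XO]: (0,1)

[..O/OXX/.XO] X move#1: (0,0):+0/X.O/OXX/.XO, (0,1):+1/.XO/OXX/.XO*, (2,0):+0/..O/OXX/XXO
[.XO/OXX/.XO] end (terminal -1, O#2); searched ..O/OXX/.XO to 11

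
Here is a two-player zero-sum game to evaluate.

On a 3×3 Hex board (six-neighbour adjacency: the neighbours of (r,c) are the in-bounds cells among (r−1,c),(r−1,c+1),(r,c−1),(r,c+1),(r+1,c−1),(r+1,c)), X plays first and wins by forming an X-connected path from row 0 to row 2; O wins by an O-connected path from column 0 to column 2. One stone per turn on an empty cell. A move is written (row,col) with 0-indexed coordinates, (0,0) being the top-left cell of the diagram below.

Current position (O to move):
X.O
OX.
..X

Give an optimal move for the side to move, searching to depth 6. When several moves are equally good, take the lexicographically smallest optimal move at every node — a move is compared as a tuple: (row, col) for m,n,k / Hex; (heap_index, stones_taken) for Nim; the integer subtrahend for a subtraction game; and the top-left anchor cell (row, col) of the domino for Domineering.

[X.O/OX./..X] O move#1: (0,1):+1/XOO/OX./..X*, (1,2):-1/X.O/OXO/..X, (2,0):-1/X.O/OX./O.X, (2,1):-1/X.O/OX./.OX
[XOO/OX./..X] end (terminal -1, X#2); searched X.O/OX./..X to 6

O's best at [X.O/OX./..X]: (0,1)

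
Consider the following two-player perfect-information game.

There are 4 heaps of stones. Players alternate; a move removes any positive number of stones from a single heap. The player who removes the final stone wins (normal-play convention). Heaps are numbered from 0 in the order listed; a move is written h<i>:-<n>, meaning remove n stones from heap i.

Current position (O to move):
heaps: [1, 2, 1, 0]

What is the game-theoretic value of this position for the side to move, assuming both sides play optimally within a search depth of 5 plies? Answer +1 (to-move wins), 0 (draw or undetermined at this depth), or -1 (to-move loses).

value((1,2,1,0), O) = +1

ply 1, O at (1,2,1,0) | h0:-1=-1→(0,2,1,0); h1:-1=-1→(1,1,1,0); h1:-2=+1→(1,0,1,0)*; h2:-1=-1→(1,2,0,0)
ply 2, X at (1,0,1,0) | h0:-1=-1→(0,0,1,0)*; h2:-1=-1→(1,0,0,0)
ply 3, O at (0,0,1,0) | h2:-1=+1→(0,0,0,0)*
ply 4: (0,0,0,0) is terminal -1 (X); from (1,2,1,0) depth 5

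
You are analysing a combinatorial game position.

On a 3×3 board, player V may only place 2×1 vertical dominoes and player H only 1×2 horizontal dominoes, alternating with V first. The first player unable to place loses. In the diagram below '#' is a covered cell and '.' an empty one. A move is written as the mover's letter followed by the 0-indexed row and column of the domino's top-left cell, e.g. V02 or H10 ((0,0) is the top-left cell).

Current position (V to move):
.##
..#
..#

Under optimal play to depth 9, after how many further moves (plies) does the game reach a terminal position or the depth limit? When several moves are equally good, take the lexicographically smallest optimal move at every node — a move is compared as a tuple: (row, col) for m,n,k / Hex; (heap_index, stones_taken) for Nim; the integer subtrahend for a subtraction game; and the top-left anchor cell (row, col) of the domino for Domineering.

PV length from [.##/..#/..#]: 1 ply

ply 1, V at .##/..#/..# | V00=-1→###/#.#/..#; V10=+1→.##/#.#/#.#*; V11=+1→.##/.##/.##
ply 2: .##/#.#/#.# is terminal -1 (H); from .##/..#/..# depth 9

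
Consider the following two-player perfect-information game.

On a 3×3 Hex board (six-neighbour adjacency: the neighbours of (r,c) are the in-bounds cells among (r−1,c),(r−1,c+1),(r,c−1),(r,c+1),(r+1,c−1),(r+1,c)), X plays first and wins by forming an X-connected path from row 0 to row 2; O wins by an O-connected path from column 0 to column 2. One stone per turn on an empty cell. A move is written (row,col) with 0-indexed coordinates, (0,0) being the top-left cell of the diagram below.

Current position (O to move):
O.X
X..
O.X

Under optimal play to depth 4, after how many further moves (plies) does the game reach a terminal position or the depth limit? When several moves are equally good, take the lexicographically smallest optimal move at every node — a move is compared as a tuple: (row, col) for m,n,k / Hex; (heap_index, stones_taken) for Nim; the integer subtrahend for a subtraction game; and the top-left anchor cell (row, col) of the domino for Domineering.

PV length from [O.X/X../O.X]: 3 plies

p1 O@[O.X/X../O.X]: (0,1)[OOX/X../O.X]-1 (1,1)[O.X/XO./O.X]-1 (1,2)[O.X/X.O/O.X]+1* (2,1)[O.X/X../OOX]-1
p2 X@[O.X/X.O/O.X]: (0,1)[OXX/X.O/O.X]-1* (1,1)[O.X/XXO/O.X]-1 (2,1)[O.X/X.O/OXX]-1
p3 O@[OXX/X.O/O.X]: (1,1)[OXX/XOO/O.X]+1* (2,1)[OXX/X.O/OOX]+1
p4 X@[OXX/XOO/O.X] terminal -1; root [O.X/X../O.X] d4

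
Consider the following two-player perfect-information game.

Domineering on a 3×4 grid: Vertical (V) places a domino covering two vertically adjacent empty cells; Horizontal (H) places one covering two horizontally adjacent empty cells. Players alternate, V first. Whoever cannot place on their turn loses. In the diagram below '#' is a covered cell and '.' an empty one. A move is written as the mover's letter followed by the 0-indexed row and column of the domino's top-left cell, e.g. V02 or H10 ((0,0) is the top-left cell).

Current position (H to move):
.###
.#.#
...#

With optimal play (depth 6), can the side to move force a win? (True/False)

H winning at [.###/.#.#/...#]: False

[.###/.#.#/...#] H move#1: H20:-1/.###/.#.#/##.#*, H21:-1/.###/.#.#/.###
[.###/.#.#/##.#] V move#2: V00:+1/####/##.#/##.#*, V12:+1/.###/.###/####
[####/##.#/##.#] end (terminal -1, H#3); searched .###/.#.#/...# to 6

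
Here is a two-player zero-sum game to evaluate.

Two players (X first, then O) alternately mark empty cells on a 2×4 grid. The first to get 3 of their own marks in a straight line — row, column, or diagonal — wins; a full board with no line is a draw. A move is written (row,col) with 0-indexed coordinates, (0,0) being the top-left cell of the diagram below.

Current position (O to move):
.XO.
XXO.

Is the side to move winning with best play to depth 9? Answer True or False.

O winning at [.XO./XXO.]: False

p1 O@[.XO./XXO.]: (0,0)[OXO./XXO.]+0* (0,3)[.XOO/XXO.]+0 (1,3)[.XO./XXOO]+0
p2 X@[OXO./XXO.]: (0,3)[OXOX/XXO.]+0* (1,3)[OXO./XXOX]+0
p3 O@[OXOX/XXO.]: (1,3)[OXOX/XXOO]+0*
p4 X@[OXOX/XXOO] terminal +0; root [.XO./XXO.] d9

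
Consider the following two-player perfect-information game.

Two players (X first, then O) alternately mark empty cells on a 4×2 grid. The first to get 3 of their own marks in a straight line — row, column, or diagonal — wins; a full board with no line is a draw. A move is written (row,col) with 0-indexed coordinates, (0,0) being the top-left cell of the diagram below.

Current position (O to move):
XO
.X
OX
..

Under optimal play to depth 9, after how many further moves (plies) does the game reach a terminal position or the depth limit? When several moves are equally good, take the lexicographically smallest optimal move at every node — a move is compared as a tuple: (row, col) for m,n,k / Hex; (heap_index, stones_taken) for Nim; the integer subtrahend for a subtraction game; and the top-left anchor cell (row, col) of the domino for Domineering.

PV length from [XO/.X/OX/..]: 3 plies

p1 O@[XO/.X/OX/..]: (1,0)[XO/OX/OX/..]-1 (3,0)[XO/.X/OX/O.]-1 (3,1)[XO/.X/OX/.O]+0*
p2 X@[XO/.X/OX/.O]: (1,0)[XO/XX/OX/.O]+0* (3,0)[XO/.X/OX/XO]+0
p3 O@[XO/XX/OX/.O]: (3,0)[XO/XX/OX/OO]+0*
p4 X@[XO/XX/OX/OO] terminal +0; root [XO/.X/OX/..] d9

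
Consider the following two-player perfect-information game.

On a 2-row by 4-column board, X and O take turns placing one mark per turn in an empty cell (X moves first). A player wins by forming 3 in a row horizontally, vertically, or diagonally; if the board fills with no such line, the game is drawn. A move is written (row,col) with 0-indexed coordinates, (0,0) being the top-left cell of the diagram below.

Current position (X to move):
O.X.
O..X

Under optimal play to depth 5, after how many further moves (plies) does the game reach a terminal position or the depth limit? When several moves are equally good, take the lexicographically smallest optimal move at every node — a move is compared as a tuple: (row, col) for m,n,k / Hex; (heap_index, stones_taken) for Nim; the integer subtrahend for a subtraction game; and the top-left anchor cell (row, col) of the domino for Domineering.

[O.X./O..X] X move#1: (0,1):+0/OXX./O..X*, (0,3):+0/O.XX/O..X, (1,1):+0/O.X./OX.X, (1,2):+0/O.X./O.XX
[OXX./O..X] O move#2: (0,3):+0/OXXO/O..X*, (1,1):-1/OXX./OO.X, (1,2):-1/OXX./O.OX
[OXXO/O..X] X move#3: (1,1):+0/OXXO/OX.X*, (1,2):+0/OXXO/O.XX
[OXXO/OX.X] O move#4: (1,2):+0/OXXO/OXOX*
[OXXO/OXOX] end (terminal +0, X#5); searched O.X./O..X to 5

PV length from [O.X./O..X]: 4 plies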